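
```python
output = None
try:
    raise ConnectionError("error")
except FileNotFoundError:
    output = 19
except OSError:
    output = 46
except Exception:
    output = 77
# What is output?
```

Step-by-step execution trace:
1. `raise ConnectionError(...)` raises ConnectionError.
2. `except FileNotFoundError` does not match (ConnectionError is not a subclass of FileNotFoundError); skipped.
3. `except OSError` matches (ConnectionError is a subclass of OSError) → output = 46.
4. `except Exception` is not reached.
Result: 46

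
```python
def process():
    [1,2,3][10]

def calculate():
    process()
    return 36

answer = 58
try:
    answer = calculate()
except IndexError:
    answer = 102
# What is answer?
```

Step-by-step execution trace:
1. answer starts at 58.
2. try: `calculate()` calls `process()`.
3. `process()` evaluates `[1,2,3][10]`, which raises IndexError; it propagates through calculate (uncaught).
4. `return 36` in calculate is not reached; the assignment to answer does not complete.
5. `except IndexError` matches → answer = 102.
Result: 102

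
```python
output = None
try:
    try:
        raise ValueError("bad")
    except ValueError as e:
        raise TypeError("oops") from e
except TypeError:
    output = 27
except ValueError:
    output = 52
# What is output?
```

Step-by-step execution trace:
1. Inner try raises ValueError; inner `except ValueError as e` catches it.
2. `raise TypeError(...) from e` raises TypeError (ValueError is attached as __cause__, but only TypeError is active).
3. Outer `except TypeError` matches → output = 27.
4. `except ValueError` is not reached.
Result: 27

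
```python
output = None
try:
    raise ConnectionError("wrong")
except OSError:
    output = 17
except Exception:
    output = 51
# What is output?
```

Step-by-step execution trace:
1. `raise ConnectionError(...)` raises ConnectionError.
2. `except OSError` matches (ConnectionError is a subclass of OSError) → output = 17.
3. `except Exception` is not reached.
Result: 17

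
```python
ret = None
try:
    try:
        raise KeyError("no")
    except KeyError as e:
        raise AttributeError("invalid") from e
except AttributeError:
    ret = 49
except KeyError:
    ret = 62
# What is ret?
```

Step-by-step execution trace:
1. Inner try raises KeyError; inner `except KeyError as e` catches it.
2. `raise AttributeError(...) from e` raises AttributeError (KeyError is attached as __cause__, but only AttributeError is active).
3. Outer `except AttributeError` matches → ret = 49.
4. `except KeyError` is not reached.
Result: 49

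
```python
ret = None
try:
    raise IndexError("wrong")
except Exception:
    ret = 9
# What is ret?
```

Step-by-step execution trace:
1. `raise IndexError(...)` raises IndexError.
2. `except Exception` matches (IndexError is a subclass of Exception) → ret = 9.
Result: 9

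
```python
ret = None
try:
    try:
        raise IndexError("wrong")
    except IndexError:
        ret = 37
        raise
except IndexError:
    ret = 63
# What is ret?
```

Step-by-step execution trace:
1. Inner try: `raise IndexError("wrong")` raises IndexError.
2. Inner `except IndexError` matches → ret = 37.
3. bare `raise` re-raises the same IndexError.
4. Outer `except IndexError` matches → ret = 63.
Result: 63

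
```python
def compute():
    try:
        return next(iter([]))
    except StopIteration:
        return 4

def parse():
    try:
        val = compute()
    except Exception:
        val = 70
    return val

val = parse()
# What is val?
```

Step-by-step execution trace:
1. `parse()` calls `compute()`.
2. In compute: `next(iter([]))` raises StopIteration; `except StopIteration` catches it → returns 4.
3. In parse: `val = compute()` → val = 4. No exception reaches parse.
4. `except Exception` is skipped; parse returns 4.
5. val = 4.
Result: 4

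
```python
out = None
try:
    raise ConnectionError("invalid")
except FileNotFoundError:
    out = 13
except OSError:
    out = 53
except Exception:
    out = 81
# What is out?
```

Step-by-step execution trace:
1. `raise ConnectionError(...)` raises ConnectionError.
2. `except FileNotFoundError` does not match (ConnectionError is not a subclass of FileNotFoundError); skipped.
3. `except OSError` matches (ConnectionError is a subclass of OSError) → out = 53.
4. `except Exception` is not reached.
Result: 53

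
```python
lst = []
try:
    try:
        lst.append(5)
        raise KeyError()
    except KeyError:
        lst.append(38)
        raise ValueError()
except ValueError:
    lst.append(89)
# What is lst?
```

Step-by-step execution trace:
1. Inner try: `lst.append(5)` → lst = [5].
2. `raise KeyError()` raises KeyError.
3. Inner `except KeyError` matches → `lst.append(38)` → lst = [5, 38].
4. `raise ValueError()` raises ValueError; propagates to outer try.
5. Outer `except ValueError` matches → `lst.append(89)` → lst = [5, 38, 89].
Result: [5, 38, 89]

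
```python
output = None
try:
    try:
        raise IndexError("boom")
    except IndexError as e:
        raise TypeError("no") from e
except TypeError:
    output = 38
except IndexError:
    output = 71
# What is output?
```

Step-by-step execution trace:
1. Inner try raises IndexError; inner `except IndexError as e` catches it.
2. `raise TypeError(...) from e` raises TypeError (IndexError is attached as __cause__, but only TypeError is active).
3. Outer `except TypeError` matches → output = 38.
4. `except IndexError` is not reached.
Result: 38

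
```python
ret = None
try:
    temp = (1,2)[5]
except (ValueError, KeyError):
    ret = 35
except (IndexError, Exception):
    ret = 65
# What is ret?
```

Step-by-step execution trace:
1. `temp = (1,2)[5]` raises IndexError.
2. `except (ValueError, KeyError)` does not match IndexError; skipped.
3. `except (IndexError, Exception)` matches (IndexError is in the tuple) → ret = 65.
Result: 65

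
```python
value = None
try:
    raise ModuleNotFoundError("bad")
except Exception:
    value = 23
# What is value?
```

Step-by-step execution trace:
1. `raise ModuleNotFoundError(...)` raises ModuleNotFoundError.
2. `except Exception` matches (ModuleNotFoundError is a subclass of Exception) → value = 23.
Result: 23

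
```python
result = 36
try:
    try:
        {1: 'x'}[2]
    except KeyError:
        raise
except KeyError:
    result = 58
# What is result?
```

Step-by-step execution trace:
1. Inner try: `{1: 'x'}[2]` raises KeyError.
2. Inner `except KeyError` matches; bare `raise` re-raises the same KeyError.
3. Outer `except KeyError` matches → result = 58.
Result: 58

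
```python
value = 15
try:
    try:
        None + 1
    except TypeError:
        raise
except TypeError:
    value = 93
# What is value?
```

Step-by-step execution trace:
1. Inner try: `None + 1` raises TypeError.
2. Inner `except TypeError` matches; bare `raise` re-raises the same TypeError.
3. Outer `except TypeError` matches → value = 93.
Result: 93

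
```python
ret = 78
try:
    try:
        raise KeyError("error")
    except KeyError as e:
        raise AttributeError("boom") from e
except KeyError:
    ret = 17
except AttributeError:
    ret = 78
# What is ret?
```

Step-by-step execution trace:
1. Inner try raises KeyError; inner `except KeyError as e` catches it.
2. `raise AttributeError(...) from e` raises AttributeError (KeyError is attached as __cause__, but only AttributeError is active).
3. Outer `except KeyError` does not match AttributeError; skipped.
4. Outer `except AttributeError` matches → ret = 78.
Result: 78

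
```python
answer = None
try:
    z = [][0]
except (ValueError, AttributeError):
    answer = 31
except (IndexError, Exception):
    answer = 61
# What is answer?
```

Step-by-step execution trace:
1. `z = [][0]` raises IndexError.
2. `except (ValueError, AttributeError)` does not match IndexError; skipped.
3. `except (IndexError, Exception)` matches (IndexError is in the tuple) → answer = 61.
Result: 61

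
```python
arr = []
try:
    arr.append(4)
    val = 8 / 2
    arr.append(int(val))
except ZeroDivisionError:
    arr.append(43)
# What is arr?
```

Step-by-step execution trace:
1. try: `arr.append(4)` → arr = [4].
2. `val = 8 / 2` → val = 4.0. No exception raised.
3. `arr.append(int(val))` → arr = [4, 4].
4. `except ZeroDivisionError` is skipped (no exception was raised).
Result: [4, 4]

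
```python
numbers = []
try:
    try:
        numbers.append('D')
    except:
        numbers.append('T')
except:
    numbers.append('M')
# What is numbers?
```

Step-by-step execution trace:
1. Inner try: `numbers.append('D')` → numbers = ['D']. No exception raised.
2. Inner `except` is skipped.
3. Inner try completes normally; outer `except` is skipped.
Result: ['D']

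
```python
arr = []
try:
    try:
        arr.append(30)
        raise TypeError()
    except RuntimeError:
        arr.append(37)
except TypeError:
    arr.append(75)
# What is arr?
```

Step-by-step execution trace:
1. Inner try: `arr.append(30)` → arr = [30].
2. `raise TypeError()` raises TypeError.
3. Inner `except RuntimeError` does not match TypeError; exception propagates to outer try.
4. Outer `except TypeError` matches → `arr.append(75)` → arr = [30, 75].
Result: [30, 75]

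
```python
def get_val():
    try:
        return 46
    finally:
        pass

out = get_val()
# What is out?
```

Step-by-step execution trace:
1. `get_val()` enters try: `return 46` sets pending return value 46.
2. Before returning, `finally: pass` runs (no effect).
3. get_val() returns 46 → out = 46.
Result: 46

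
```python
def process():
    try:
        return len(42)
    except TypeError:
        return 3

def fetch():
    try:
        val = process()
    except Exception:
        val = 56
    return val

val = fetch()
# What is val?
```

Step-by-step execution trace:
1. `fetch()` calls `process()`.
2. In process: `len(42)` raises TypeError; `except TypeError` catches it → returns 3.
3. In fetch: `val = process()` → val = 3. No exception reaches fetch.
4. `except Exception` is skipped; fetch returns 3.
5. val = 3.
Result: 3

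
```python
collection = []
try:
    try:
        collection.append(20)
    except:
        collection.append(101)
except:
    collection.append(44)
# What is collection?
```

Step-by-step execution trace:
1. Inner try: `collection.append(20)` → collection = [20]. No exception raised.
2. Inner `except` is skipped.
3. Inner try completes normally; outer `except` is skipped.
Result: [20]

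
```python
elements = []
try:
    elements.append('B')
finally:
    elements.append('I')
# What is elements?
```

Step-by-step execution trace:
1. try: `elements.append('B')` → elements = ['B'].
2. The try body completes without raising.
3. finally always runs: `elements.append('I')` → elements = ['B', 'I'].
Result: ['B', 'I']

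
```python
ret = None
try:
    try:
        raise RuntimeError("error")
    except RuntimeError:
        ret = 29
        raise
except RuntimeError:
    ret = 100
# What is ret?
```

Step-by-step execution trace:
1. Inner try: `raise RuntimeError("error")` raises RuntimeError.
2. Inner `except RuntimeError` matches → ret = 29.
3. bare `raise` re-raises the same RuntimeError.
4. Outer `except RuntimeError` matches → ret = 100.
Result: 100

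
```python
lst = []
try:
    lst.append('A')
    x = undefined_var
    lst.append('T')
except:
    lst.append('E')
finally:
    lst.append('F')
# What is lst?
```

Step-by-step execution trace:
1. try: `lst.append('A')` → lst = ['A'].
2. `x = undefined_var` raises NameError; `lst.append('T')` is not reached.
3. bare `except` matches → `lst.append('E')` → lst = ['A', 'E'].
4. finally always runs: `lst.append('F')` → lst = ['A', 'E', 'F'].
Result: ['A', 'E', 'F']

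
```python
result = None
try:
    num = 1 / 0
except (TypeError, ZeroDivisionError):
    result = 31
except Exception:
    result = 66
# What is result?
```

Step-by-step execution trace:
1. `num = 1 / 0` raises ZeroDivisionError.
2. `except (TypeError, ZeroDivisionError)` matches (ZeroDivisionError is in the tuple) → result = 31.
3. `except Exception` is not reached.
Result: 31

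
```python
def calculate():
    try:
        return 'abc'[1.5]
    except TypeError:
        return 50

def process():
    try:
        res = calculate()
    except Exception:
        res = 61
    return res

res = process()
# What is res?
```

Step-by-step execution trace:
1. `process()` calls `calculate()`.
2. In calculate: `'abc'[1.5]` raises TypeError; `except TypeError` catches it → returns 50.
3. In process: `res = calculate()` → res = 50. No exception reaches process.
4. `except Exception` is skipped; process returns 50.
5. res = 50.
Result: 50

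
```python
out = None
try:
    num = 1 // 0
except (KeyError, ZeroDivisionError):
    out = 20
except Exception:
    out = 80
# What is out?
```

Step-by-step execution trace:
1. `num = 1 // 0` raises ZeroDivisionError.
2. `except (KeyError, ZeroDivisionError)` matches (ZeroDivisionError is in the tuple) → out = 20.
3. `except Exception` is not reached.
Result: 20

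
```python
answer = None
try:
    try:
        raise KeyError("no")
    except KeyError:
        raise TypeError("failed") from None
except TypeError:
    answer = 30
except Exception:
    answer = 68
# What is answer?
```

Step-by-step execution trace:
1. Inner try raises KeyError; inner `except KeyError` catches it.
2. `raise TypeError(...) from None` raises TypeError (from None suppresses __context__, but the active exception is still TypeError).
3. Outer `except TypeError` matches → answer = 30.
4. `except Exception` is not reached.
Result: 30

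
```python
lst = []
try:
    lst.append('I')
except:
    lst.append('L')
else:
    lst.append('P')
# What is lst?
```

Step-by-step execution trace:
1. try: `lst.append('I')` → lst = ['I']. No exception raised.
2. `except` is skipped.
3. `else` runs (try completed without exception): `lst.append('P')` → lst = ['I', 'P'].
Result: ['I', 'P']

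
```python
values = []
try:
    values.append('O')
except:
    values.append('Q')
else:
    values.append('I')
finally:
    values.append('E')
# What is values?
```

Step-by-step execution trace:
1. try: `values.append('O')` → values = ['O']. No exception raised.
2. `except` is skipped.
3. `else` runs: `values.append('I')` → values = ['O', 'I'].
4. `finally` always runs: `values.append('E')` → values = ['O', 'I', 'E'].
Result: ['O', 'I', 'E']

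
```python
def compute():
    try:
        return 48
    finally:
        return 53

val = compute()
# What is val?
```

Step-by-step execution trace:
1. `compute()` enters try: `return 48` sets pending return value 48.
2. Before returning, `finally: return 53` runs and overrides the pending return.
3. compute() returns 53 → val = 53.
Result: 53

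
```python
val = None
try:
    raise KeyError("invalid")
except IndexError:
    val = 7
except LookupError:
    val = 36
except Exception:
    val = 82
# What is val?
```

Step-by-step execution trace:
1. `raise KeyError(...)` raises KeyError.
2. `except IndexError` does not match (KeyError is not a subclass of IndexError); skipped.
3. `except LookupError` matches (KeyError is a subclass of LookupError) → val = 36.
4. `except Exception` is not reached.
Result: 36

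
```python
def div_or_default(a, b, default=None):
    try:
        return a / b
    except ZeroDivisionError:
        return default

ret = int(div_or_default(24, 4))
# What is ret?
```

Step-by-step execution trace:
1. `div_or_default(24, 4)` enters try: `return 24 / 4` → returns 6.0. No exception raised.
2. `except ZeroDivisionError` is skipped.
3. `int(6.0)` → 6 → ret = 6.
Result: 6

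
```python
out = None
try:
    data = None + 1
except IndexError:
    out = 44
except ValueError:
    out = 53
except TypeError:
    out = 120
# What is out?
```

Step-by-step execution trace:
1. `data = None + 1` raises TypeError.
2. `except IndexError` does not match TypeError; skipped.
3. `except ValueError` does not match TypeError; skipped.
4. `except TypeError` matches → out = 120.
Result: 120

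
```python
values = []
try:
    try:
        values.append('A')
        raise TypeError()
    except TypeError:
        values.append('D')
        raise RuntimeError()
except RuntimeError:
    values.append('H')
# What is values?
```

Step-by-step execution trace:
1. Inner try: `values.append('A')` → values = ['A'].
2. `raise TypeError()` raises TypeError.
3. Inner `except TypeError` matches → `values.append('D')` → values = ['A', 'D'].
4. `raise RuntimeError()` raises RuntimeError; propagates to outer try.
5. Outer `except RuntimeError` matches → `values.append('H')` → values = ['A', 'D', 'H'].
Result: ['A', 'D', 'H']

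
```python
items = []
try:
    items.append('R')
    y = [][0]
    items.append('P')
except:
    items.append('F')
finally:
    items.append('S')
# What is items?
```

Step-by-step execution trace:
1. try: `items.append('R')` → items = ['R'].
2. `y = [][0]` raises IndexError; `items.append('P')` is not reached.
3. bare `except` matches → `items.append('F')` → items = ['R', 'F'].
4. finally always runs: `items.append('S')` → items = ['R', 'F', 'S'].
Result: ['R', 'F', 'S']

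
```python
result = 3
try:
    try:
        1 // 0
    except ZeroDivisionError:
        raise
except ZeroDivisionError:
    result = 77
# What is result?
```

Step-by-step execution trace:
1. Inner try: `1 // 0` raises ZeroDivisionError.
2. Inner `except ZeroDivisionError` matches; bare `raise` re-raises the same ZeroDivisionError.
3. Outer `except ZeroDivisionError` matches → result = 77.
Result: 77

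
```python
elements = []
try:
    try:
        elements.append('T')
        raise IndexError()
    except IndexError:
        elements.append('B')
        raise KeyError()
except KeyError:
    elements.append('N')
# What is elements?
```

Step-by-step execution trace:
1. Inner try: `elements.append('T')` → elements = ['T'].
2. `raise IndexError()` raises IndexError.
3. Inner `except IndexError` matches → `elements.append('B')` → elements = ['T', 'B'].
4. `raise KeyError()` raises KeyError; propagates to outer try.
5. Outer `except KeyError` matches → `elements.append('N')` → elements = ['T', 'B', 'N'].
Result: ['T', 'B', 'N']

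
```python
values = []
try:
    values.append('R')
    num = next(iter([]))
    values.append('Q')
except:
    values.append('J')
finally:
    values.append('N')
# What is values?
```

Step-by-step execution trace:
1. try: `values.append('R')` → values = ['R'].
2. `num = next(iter([]))` raises StopIteration; `values.append('Q')` is not reached.
3. bare `except` matches → `values.append('J')` → values = ['R', 'J'].
4. finally always runs: `values.append('N')` → values = ['R', 'J', 'N'].
Result: ['R', 'J', 'N']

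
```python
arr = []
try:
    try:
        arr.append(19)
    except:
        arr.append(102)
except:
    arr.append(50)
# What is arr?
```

Step-by-step execution trace:
1. Inner try: `arr.append(19)` → arr = [19]. No exception raised.
2. Inner `except` is skipped.
3. Inner try completes normally; outer `except` is skipped.
Result: [19]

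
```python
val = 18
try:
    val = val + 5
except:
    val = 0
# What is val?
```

Step-by-step execution trace:
1. val starts at 18.
2. try: `val = val + 5` → val = 23. No exception raised.
3. `except` is skipped.
Result: 23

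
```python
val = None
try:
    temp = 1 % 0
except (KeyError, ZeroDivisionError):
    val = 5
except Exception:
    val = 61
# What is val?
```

Step-by-step execution trace:
1. `temp = 1 % 0` raises ZeroDivisionError.
2. `except (KeyError, ZeroDivisionError)` matches (ZeroDivisionError is in the tuple) → val = 5.
3. `except Exception` is not reached.
Result: 5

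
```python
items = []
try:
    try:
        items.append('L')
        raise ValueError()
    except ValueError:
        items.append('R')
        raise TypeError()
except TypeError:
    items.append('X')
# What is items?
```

Step-by-step execution trace:
1. Inner try: `items.append('L')` → items = ['L'].
2. `raise ValueError()` raises ValueError.
3. Inner `except ValueError` matches → `items.append('R')` → items = ['L', 'R'].
4. `raise TypeError()` raises TypeError; propagates to outer try.
5. Outer `except TypeError` matches → `items.append('X')` → items = ['L', 'R', 'X'].
Result: ['L', 'R', 'X']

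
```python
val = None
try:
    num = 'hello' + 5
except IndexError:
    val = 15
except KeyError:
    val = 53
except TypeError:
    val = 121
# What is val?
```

Step-by-step execution trace:
1. `num = 'hello' + 5` raises TypeError.
2. `except IndexError` does not match TypeError; skipped.
3. `except KeyError` does not match TypeError; skipped.
4. `except TypeError` matches → val = 121.
Result: 121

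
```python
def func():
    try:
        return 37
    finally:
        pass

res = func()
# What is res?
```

Step-by-step execution trace:
1. `func()` enters try: `return 37` sets pending return value 37.
2. Before returning, `finally: pass` runs (no effect).
3. func() returns 37 → res = 37.
Result: 37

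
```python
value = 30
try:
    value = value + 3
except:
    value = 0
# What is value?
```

Step-by-step execution trace:
1. value starts at 30.
2. try: `value = value + 3` → value = 33. No exception raised.
3. `except` is skipped.
Result: 33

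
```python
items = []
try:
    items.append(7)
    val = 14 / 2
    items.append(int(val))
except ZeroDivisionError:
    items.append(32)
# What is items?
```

Step-by-step execution trace:
1. try: `items.append(7)` → items = [7].
2. `val = 14 / 2` → val = 7.0. No exception raised.
3. `items.append(int(val))` → items = [7, 7].
4. `except ZeroDivisionError` is skipped (no exception was raised).
Result: [7, 7]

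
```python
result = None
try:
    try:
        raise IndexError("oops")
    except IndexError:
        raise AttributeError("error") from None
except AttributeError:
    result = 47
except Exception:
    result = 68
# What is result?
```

Step-by-step execution trace:
1. Inner try raises IndexError; inner `except IndexError` catches it.
2. `raise AttributeError(...) from None` raises AttributeError (from None suppresses __context__, but the active exception is still AttributeError).
3. Outer `except AttributeError` matches → result = 47.
4. `except Exception` is not reached.
Result: 47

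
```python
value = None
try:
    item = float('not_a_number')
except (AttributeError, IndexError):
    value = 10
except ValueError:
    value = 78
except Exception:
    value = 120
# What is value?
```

Step-by-step execution trace:
1. `item = float('not_a_number')` raises ValueError.
2. `except (AttributeError, IndexError)` does not match ValueError; skipped.
3. `except ValueError` matches (exact type match) → value = 78.
4. `except Exception` is not reached.
Result: 78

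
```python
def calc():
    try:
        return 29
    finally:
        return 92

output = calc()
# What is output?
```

Step-by-step execution trace:
1. `calc()` enters try: `return 29` sets pending return value 29.
2. Before returning, `finally: return 92` runs and overrides the pending return.
3. calc() returns 92 → output = 92.
Result: 92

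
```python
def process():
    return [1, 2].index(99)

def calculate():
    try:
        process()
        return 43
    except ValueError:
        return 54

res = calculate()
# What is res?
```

Step-by-step execution trace:
1. `calculate()` calls `process()`.
2. `process()` evaluates `[1, 2].index(99)`, which raises ValueError; it propagates to the caller.
3. `return 43` is not reached.
4. `except ValueError` in calculate matches → returns 54.
5. res = 54.
Result: 54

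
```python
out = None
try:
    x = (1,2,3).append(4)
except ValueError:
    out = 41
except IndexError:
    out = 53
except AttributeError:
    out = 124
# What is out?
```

Step-by-step execution trace:
1. `x = (1,2,3).append(4)` raises AttributeError.
2. `except ValueError` does not match AttributeError; skipped.
3. `except IndexError` does not match AttributeError; skipped.
4. `except AttributeError` matches → out = 124.
Result: 124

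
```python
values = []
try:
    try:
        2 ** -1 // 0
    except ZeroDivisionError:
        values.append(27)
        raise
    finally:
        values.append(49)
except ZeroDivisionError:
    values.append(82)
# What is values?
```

Step-by-step execution trace:
1. Inner try: `2 ** -1 // 0` raises ZeroDivisionError.
2. Inner `except ZeroDivisionError` matches → `values.append(27)` → values = [27].
3. bare `raise` re-raises ZeroDivisionError.
4. Inner `finally` runs during unwinding: `values.append(49)` → values = [27, 49].
5. Outer `except ZeroDivisionError` matches → `values.append(82)` → values = [27, 49, 82].
Result: [27, 49, 82]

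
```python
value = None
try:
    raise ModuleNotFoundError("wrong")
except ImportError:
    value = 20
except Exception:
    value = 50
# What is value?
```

Step-by-step execution trace:
1. `raise ModuleNotFoundError(...)` raises ModuleNotFoundError.
2. `except ImportError` matches (ModuleNotFoundError is a subclass of ImportError) → value = 20.
3. `except Exception` is not reached.
Result: 20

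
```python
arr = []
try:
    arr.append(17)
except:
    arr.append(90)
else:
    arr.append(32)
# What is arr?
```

Step-by-step execution trace:
1. try: `arr.append(17)` → arr = [17]. No exception raised.
2. `except` is skipped.
3. `else` runs (try completed without exception): `arr.append(32)` → arr = [17, 32].
Result: [17, 32]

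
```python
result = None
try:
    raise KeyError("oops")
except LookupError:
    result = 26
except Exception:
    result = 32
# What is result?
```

Step-by-step execution trace:
1. `raise KeyError(...)` raises KeyError.
2. `except LookupError` matches (KeyError is a subclass of LookupError) → result = 26.
3. `except Exception` is not reached.
Result: 26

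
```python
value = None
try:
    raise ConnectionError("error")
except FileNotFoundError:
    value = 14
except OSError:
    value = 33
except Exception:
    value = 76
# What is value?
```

Step-by-step execution trace:
1. `raise ConnectionError(...)` raises ConnectionError.
2. `except FileNotFoundError` does not match (ConnectionError is not a subclass of FileNotFoundError); skipped.
3. `except OSError` matches (ConnectionError is a subclass of OSError) → value = 33.
4. `except Exception` is not reached.
Result: 33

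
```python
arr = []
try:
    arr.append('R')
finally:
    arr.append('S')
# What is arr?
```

Step-by-step execution trace:
1. try: `arr.append('R')` → arr = ['R'].
2. The try body completes without raising.
3. finally always runs: `arr.append('S')` → arr = ['R', 'S'].
Result: ['R', 'S']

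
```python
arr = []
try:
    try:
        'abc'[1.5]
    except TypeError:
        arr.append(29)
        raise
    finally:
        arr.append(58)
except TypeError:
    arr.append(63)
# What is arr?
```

Step-by-step execution trace:
1. Inner try: `'abc'[1.5]` raises TypeError.
2. Inner `except TypeError` matches → `arr.append(29)` → arr = [29].
3. bare `raise` re-raises TypeError.
4. Inner `finally` runs during unwinding: `arr.append(58)` → arr = [29, 58].
5. Outer `except TypeError` matches → `arr.append(63)` → arr = [29, 58, 63].
Result: [29, 58, 63]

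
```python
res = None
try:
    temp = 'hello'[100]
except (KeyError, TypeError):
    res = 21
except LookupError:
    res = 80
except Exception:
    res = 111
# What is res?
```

Step-by-step execution trace:
1. `temp = 'hello'[100]` raises IndexError.
2. `except (KeyError, TypeError)` does not match IndexError; skipped.
3. `except LookupError` matches (IndexError is a subclass of LookupError) → res = 80.
4. `except Exception` is not reached.
Result: 80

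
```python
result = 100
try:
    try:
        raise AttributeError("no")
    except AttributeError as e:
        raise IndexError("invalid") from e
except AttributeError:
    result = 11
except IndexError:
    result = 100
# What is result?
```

Step-by-step execution trace:
1. Inner try raises AttributeError; inner `except AttributeError as e` catches it.
2. `raise IndexError(...) from e` raises IndexError (AttributeError is attached as __cause__, but only IndexError is active).
3. Outer `except AttributeError` does not match IndexError; skipped.
4. Outer `except IndexError` matches → result = 100.
Result: 100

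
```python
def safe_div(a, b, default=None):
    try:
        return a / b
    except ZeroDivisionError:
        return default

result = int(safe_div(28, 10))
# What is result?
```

Step-by-step execution trace:
1. `safe_div(28, 10)` enters try: `return 28 / 10` → returns 2.8. No exception raised.
2. `except ZeroDivisionError` is skipped.
3. `int(2.8)` → 2 → result = 2.
Result: 2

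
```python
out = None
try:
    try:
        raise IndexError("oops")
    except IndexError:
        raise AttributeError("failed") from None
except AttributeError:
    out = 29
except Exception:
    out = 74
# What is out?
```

Step-by-step execution trace:
1. Inner try raises IndexError; inner `except IndexError` catches it.
2. `raise AttributeError(...) from None` raises AttributeError (from None suppresses __context__, but the active exception is still AttributeError).
3. Outer `except AttributeError` matches → out = 29.
4. `except Exception` is not reached.
Result: 29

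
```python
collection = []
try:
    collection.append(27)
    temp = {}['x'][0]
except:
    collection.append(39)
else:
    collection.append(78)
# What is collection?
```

Step-by-step execution trace:
1. try: `collection.append(27)` → collection = [27].
2. `temp = {}['x'][0]` raises KeyError.
3. bare `except` matches → `collection.append(39)` → collection = [27, 39].
4. `else` is skipped (an exception was raised).
Result: [27, 39]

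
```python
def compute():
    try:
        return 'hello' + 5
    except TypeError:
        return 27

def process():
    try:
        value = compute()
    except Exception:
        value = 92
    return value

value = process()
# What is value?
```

Step-by-step execution trace:
1. `process()` calls `compute()`.
2. In compute: `'hello' + 5` raises TypeError; `except TypeError` catches it → returns 27.
3. In process: `value = compute()` → value = 27. No exception reaches process.
4. `except Exception` is skipped; process returns 27.
5. value = 27.
Result: 27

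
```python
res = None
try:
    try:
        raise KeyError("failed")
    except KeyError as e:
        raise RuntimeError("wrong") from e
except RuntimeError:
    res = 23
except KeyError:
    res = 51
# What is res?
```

Step-by-step execution trace:
1. Inner try raises KeyError; inner `except KeyError as e` catches it.
2. `raise RuntimeError(...) from e` raises RuntimeError (KeyError is attached as __cause__, but only RuntimeError is active).
3. Outer `except RuntimeError` matches → res = 23.
4. `except KeyError` is not reached.
Result: 23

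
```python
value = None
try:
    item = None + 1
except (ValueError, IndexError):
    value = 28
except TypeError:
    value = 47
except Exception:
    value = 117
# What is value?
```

Step-by-step execution trace:
1. `item = None + 1` raises TypeError.
2. `except (ValueError, IndexError)` does not match TypeError; skipped.
3. `except TypeError` matches (exact type match) → value = 47.
4. `except Exception` is not reached.
Result: 47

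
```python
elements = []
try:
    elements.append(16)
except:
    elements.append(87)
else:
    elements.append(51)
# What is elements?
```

Step-by-step execution trace:
1. try: `elements.append(16)` → elements = [16]. No exception raised.
2. `except` is skipped.
3. `else` runs (try completed without exception): `elements.append(51)` → elements = [16, 51].
Result: [16, 51]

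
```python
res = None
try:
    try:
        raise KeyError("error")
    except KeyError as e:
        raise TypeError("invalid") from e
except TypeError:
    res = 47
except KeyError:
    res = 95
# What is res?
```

Step-by-step execution trace:
1. Inner try raises KeyError; inner `except KeyError as e` catches it.
2. `raise TypeError(...) from e` raises TypeError (KeyError is attached as __cause__, but only TypeError is active).
3. Outer `except TypeError` matches → res = 47.
4. `except KeyError` is not reached.
Result: 47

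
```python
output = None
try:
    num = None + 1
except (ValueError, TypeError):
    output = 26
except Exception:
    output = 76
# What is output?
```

Step-by-step execution trace:
1. `num = None + 1` raises TypeError.
2. `except (ValueError, TypeError)` matches (TypeError is in the tuple) → output = 26.
3. `except Exception` is not reached.
Result: 26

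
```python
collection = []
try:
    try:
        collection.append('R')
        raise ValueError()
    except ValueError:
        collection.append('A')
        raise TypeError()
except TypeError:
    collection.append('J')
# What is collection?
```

Step-by-step execution trace:
1. Inner try: `collection.append('R')` → collection = ['R'].
2. `raise ValueError()` raises ValueError.
3. Inner `except ValueError` matches → `collection.append('A')` → collection = ['R', 'A'].
4. `raise TypeError()` raises TypeError; propagates to outer try.
5. Outer `except TypeError` matches → `collection.append('J')` → collection = ['R', 'A', 'J'].
Result: ['R', 'A', 'J']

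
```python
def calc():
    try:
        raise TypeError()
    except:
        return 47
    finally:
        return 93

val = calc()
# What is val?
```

Step-by-step execution trace:
1. `calc()` enters try: `raise TypeError()` raises TypeError.
2. bare `except` matches → `return 47` sets pending return value 47.
3. Before returning, `finally: return 93` runs and overrides the pending return.
4. calc() returns 93 → val = 93.
Result: 93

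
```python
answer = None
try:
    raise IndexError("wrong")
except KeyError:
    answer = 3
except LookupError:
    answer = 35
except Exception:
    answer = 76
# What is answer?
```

Step-by-step execution trace:
1. `raise IndexError(...)` raises IndexError.
2. `except KeyError` does not match (IndexError is not a subclass of KeyError); skipped.
3. `except LookupError` matches (IndexError is a subclass of LookupError) → answer = 35.
4. `except Exception` is not reached.
Result: 35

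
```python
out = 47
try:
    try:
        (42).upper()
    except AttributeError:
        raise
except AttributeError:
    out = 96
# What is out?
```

Step-by-step execution trace:
1. Inner try: `(42).upper()` raises AttributeError.
2. Inner `except AttributeError` matches; bare `raise` re-raises the same AttributeError.
3. Outer `except AttributeError` matches → out = 96.
Result: 96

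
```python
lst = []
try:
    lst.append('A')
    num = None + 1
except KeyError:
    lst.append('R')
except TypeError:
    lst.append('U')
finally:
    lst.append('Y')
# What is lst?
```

Step-by-step execution trace:
1. try: `lst.append('A')` → lst = ['A'].
2. `num = None + 1` raises TypeError.
3. `except KeyError` does not match TypeError; skipped.
4. `except TypeError` matches → `lst.append('U')` → lst = ['A', 'U'].
5. finally always runs: `lst.append('Y')` → lst = ['A', 'U', 'Y'].
Result: ['A', 'U', 'Y']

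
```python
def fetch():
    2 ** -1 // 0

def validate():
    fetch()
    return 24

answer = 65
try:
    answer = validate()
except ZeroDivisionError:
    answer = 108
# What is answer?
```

Step-by-step execution trace:
1. answer starts at 65.
2. try: `validate()` calls `fetch()`.
3. `fetch()` evaluates `2 ** -1 // 0`, which raises ZeroDivisionError; it propagates through validate (uncaught).
4. `return 24` in validate is not reached; the assignment to answer does not complete.
5. `except ZeroDivisionError` matches → answer = 108.
Result: 108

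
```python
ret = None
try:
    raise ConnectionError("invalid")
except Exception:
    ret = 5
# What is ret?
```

Step-by-step execution trace:
1. `raise ConnectionError(...)` raises ConnectionError.
2. `except Exception` matches (ConnectionError is a subclass of Exception) → ret = 5.
Result: 5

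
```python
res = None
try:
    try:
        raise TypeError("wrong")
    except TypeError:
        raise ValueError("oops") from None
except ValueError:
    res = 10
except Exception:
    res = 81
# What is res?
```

Step-by-step execution trace:
1. Inner try raises TypeError; inner `except TypeError` catches it.
2. `raise ValueError(...) from None` raises ValueError (from None suppresses __context__, but the active exception is still ValueError).
3. Outer `except ValueError` matches → res = 10.
4. `except Exception` is not reached.
Result: 10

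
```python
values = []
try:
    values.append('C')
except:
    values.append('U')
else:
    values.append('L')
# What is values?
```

Step-by-step execution trace:
1. try: `values.append('C')` → values = ['C']. No exception raised.
2. `except` is skipped.
3. `else` runs (try completed without exception): `values.append('L')` → values = ['C', 'L'].
Result: ['C', 'L']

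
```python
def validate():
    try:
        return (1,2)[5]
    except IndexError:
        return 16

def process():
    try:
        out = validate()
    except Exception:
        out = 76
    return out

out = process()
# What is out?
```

Step-by-step execution trace:
1. `process()` calls `validate()`.
2. In validate: `(1,2)[5]` raises IndexError; `except IndexError` catches it → returns 16.
3. In process: `out = validate()` → out = 16. No exception reaches process.
4. `except Exception` is skipped; process returns 16.
5. out = 16.
Result: 16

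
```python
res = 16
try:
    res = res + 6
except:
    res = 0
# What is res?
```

Step-by-step execution trace:
1. res starts at 16.
2. try: `res = res + 6` → res = 22. No exception raised.
3. `except` is skipped.
Result: 22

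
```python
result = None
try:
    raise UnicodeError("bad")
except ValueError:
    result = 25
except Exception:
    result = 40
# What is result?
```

Step-by-step execution trace:
1. `raise UnicodeError(...)` raises UnicodeError.
2. `except ValueError` matches (UnicodeError is a subclass of ValueError) → result = 25.
3. `except Exception` is not reached.
Result: 25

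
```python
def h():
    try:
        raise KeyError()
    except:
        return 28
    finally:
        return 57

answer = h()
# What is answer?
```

Step-by-step execution trace:
1. `h()` enters try: `raise KeyError()` raises KeyError.
2. bare `except` matches → `return 28` sets pending return value 28.
3. Before returning, `finally: return 57` runs and overrides the pending return.
4. h() returns 57 → answer = 57.
Result: 57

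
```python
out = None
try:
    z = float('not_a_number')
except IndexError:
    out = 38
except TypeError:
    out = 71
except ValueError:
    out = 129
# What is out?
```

Step-by-step execution trace:
1. `z = float('not_a_number')` raises ValueError.
2. `except IndexError` does not match ValueError; skipped.
3. `except TypeError` does not match ValueError; skipped.
4. `except ValueError` matches → out = 129.
Result: 129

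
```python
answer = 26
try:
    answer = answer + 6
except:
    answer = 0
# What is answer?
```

Step-by-step execution trace:
1. answer starts at 26.
2. try: `answer = answer + 6` → answer = 32. No exception raised.
3. `except` is skipped.
Result: 32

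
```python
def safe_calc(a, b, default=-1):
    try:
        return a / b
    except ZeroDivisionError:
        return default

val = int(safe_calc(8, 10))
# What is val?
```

Step-by-step execution trace:
1. `safe_calc(8, 10)` enters try: `return 8 / 10` → returns 0.8. No exception raised.
2. `except ZeroDivisionError` is skipped.
3. `int(0.8)` → 0 → val = 0.
Result: 0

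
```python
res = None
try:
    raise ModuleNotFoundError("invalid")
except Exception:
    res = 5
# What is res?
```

Step-by-step execution trace:
1. `raise ModuleNotFoundError(...)` raises ModuleNotFoundError.
2. `except Exception` matches (ModuleNotFoundError is a subclass of Exception) → res = 5.
Result: 5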